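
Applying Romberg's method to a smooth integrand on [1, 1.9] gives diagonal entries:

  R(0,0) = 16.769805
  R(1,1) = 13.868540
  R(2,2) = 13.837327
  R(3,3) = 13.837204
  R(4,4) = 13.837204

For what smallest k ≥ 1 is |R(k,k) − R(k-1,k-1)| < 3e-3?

k = 3

|R(1,1) − R(0,0)| = 2.901265 ≥ 3e-3
|R(2,2) − R(1,1)| = 0.031213 ≥ 3e-3
|R(3,3) − R(2,2)| = 0.000123 < 3e-3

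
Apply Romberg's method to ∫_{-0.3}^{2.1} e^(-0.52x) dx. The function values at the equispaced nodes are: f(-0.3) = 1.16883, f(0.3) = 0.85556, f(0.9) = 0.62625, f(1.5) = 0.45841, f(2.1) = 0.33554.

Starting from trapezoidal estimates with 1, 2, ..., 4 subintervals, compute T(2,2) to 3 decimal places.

T(0,0) (trapezoid, 1 panel, h=2.4000): 1.80524
T(1,0) (trapezoid, 2 panels, h=1.2000): 1.65412
T(2,0) (trapezoid, 4 panels, h=0.6000): 1.61544
T(1,1) = 1.65412 + (1.65412 − 1.80524)/3 = 1.60375
T(2,1) = 1.61544 + (1.61544 − 1.65412)/3 = 1.60255
T(2,2) = 1.60255 + (1.60255 − 1.60375)/15 = 1.60247

1.602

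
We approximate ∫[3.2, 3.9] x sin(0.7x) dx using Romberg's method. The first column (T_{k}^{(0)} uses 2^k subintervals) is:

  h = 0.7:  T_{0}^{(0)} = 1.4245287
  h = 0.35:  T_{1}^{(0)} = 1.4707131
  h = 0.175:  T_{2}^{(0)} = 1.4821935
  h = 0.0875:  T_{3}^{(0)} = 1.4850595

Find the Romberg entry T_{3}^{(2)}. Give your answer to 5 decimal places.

1.48601

T_{2}^{(1)} = 1.4821935 + (1.4821935 − 1.4707131)/3 = 1.4860203
T_{3}^{(1)} = 1.4850595 + (1.4850595 − 1.4821935)/3 = 1.4860148
T_{3}^{(2)} = 1.4860148 + (1.4860148 − 1.4860203)/15 = 1.4860144
(Column j=1 coincides with Simpson's rule on the same nodes.)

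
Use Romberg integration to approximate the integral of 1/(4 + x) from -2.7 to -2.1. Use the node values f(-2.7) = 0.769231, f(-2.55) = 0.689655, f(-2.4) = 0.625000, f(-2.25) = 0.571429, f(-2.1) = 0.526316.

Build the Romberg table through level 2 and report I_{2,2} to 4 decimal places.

I_{0,0} (trapezoid, 1 panel, h=0.6000): 0.388664
I_{1,0} (trapezoid, 2 panels, h=0.3000): 0.381832
I_{2,0} (trapezoid, 4 panels, h=0.1500): 0.380079
I_{1,1} = 0.381832 + (0.381832 − 0.388664)/3 = 0.379555
I_{2,1} = 0.380079 + (0.380079 − 0.381832)/3 = 0.379495
I_{2,2} = 0.379495 + (0.379495 − 0.379555)/15 = 0.379491

0.3795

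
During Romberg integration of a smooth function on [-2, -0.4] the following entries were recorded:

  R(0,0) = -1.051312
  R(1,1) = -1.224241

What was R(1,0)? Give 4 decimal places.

-1.1810

From R(1,1) = (4·R(1,0) − R(0,0))/3, solve for R(1,0):
4·R(1,0) = 3·(-1.224241) + (-1.051312) = -4.724035
R(1,0) = -1.181009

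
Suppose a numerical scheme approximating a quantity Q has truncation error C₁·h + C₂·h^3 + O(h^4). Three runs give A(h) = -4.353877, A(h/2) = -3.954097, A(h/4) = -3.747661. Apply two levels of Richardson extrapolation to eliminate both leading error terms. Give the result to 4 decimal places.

First eliminate the h term (factor 2^1 = 2):
  B₁ = (2·(-3.954097) − (-4.353877))/1 = -3.554317
  B₂ = (2·(-3.747661) − (-3.954097))/1 = -3.541225
Then eliminate the h^3 term (factor 2^3 = 8):
  (8·(-3.541225) − (-3.554317))/7 = -3.539355

-3.5394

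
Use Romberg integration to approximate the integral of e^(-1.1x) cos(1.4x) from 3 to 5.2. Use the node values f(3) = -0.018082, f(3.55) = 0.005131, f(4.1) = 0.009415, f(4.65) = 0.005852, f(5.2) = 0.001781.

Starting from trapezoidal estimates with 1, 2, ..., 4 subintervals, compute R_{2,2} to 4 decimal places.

R_{0,0} (trapezoid, 1 panel, h=2.2000): -0.017931
R_{1,0} (trapezoid, 2 panels, h=1.1000): 0.001391
R_{2,0} (trapezoid, 4 panels, h=0.5500): 0.006736
R_{1,1} = 0.001391 + (0.001391 − (-0.017931))/3 = 0.007832
R_{2,1} = 0.006736 + (0.006736 − 0.001391)/3 = 0.008518
R_{2,2} = 0.008518 + (0.008518 − 0.007832)/15 = 0.008564

0.0086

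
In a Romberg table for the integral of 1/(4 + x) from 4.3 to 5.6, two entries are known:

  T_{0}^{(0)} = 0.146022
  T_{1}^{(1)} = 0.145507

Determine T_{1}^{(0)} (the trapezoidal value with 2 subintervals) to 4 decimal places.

From T_{1}^{(1)} = (4·T_{1}^{(0)} − T_{0}^{(0)})/3, solve for T_{1}^{(0)}:
4·T_{1}^{(0)} = 3·0.145507 + 0.146022 = 0.582543
T_{1}^{(0)} = 0.145636

0.1456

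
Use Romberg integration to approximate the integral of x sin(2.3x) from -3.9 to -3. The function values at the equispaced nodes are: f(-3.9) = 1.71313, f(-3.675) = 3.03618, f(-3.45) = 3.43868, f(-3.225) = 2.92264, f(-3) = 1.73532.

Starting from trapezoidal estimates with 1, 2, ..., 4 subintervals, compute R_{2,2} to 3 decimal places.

R_{0,0} (trapezoid, 1 panel, h=0.9000): 1.55180
R_{1,0} (trapezoid, 2 panels, h=0.4500): 2.32331
R_{2,0} (trapezoid, 4 panels, h=0.2250): 2.50239
R_{1,1} = 2.32331 + (2.32331 − 1.55180)/3 = 2.58048
R_{2,1} = 2.50239 + (2.50239 − 2.32331)/3 = 2.56208
R_{2,2} = 2.56208 + (2.56208 − 2.58048)/15 = 2.56085

2.561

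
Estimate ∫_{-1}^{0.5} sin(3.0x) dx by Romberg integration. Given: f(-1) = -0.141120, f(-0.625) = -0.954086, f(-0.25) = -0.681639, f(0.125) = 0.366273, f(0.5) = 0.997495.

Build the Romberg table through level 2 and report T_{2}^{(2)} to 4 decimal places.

T_{0}^{(0)} (trapezoid, 1 panel, h=1.5000): 0.642281
T_{1}^{(0)} (trapezoid, 2 panels, h=0.7500): -0.190089
T_{2}^{(0)} (trapezoid, 4 panels, h=0.3750): -0.315474
T_{1}^{(1)} = -0.190089 + (-0.190089 − 0.642281)/3 = -0.467546
T_{2}^{(1)} = -0.315474 + (-0.315474 − (-0.190089))/3 = -0.357269
T_{2}^{(2)} = -0.357269 + (-0.357269 − (-0.467546))/15 = -0.349917

-0.3499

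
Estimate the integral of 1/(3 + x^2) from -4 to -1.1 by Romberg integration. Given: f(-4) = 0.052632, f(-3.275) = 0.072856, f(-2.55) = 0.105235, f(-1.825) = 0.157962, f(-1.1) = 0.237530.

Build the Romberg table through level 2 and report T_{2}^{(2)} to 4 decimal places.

T_{0}^{(0)} (trapezoid, 1 panel, h=2.9000): 0.420735
T_{1}^{(0)} (trapezoid, 2 panels, h=1.4500): 0.362958
T_{2}^{(0)} (trapezoid, 4 panels, h=0.7250): 0.348822
T_{1}^{(1)} = 0.362958 + (0.362958 − 0.420735)/3 = 0.343699
T_{2}^{(1)} = 0.348822 + (0.348822 − 0.362958)/3 = 0.344110
T_{2}^{(2)} = 0.344110 + (0.344110 − 0.343699)/15 = 0.344137

0.3441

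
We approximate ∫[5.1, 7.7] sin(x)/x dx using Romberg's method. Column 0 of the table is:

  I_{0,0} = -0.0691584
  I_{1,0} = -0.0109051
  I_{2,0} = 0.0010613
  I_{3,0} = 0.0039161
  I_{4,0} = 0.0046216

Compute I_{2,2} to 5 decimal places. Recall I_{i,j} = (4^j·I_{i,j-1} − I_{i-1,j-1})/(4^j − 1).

0.00482

I_{1,1} = -0.0109051 + (-0.0109051 − (-0.0691584))/3 = 0.0085127
I_{2,1} = 0.0010613 + (0.0010613 − (-0.0109051))/3 = 0.0050501
I_{2,2} = 0.0050501 + (0.0050501 − 0.0085127)/15 = 0.0048193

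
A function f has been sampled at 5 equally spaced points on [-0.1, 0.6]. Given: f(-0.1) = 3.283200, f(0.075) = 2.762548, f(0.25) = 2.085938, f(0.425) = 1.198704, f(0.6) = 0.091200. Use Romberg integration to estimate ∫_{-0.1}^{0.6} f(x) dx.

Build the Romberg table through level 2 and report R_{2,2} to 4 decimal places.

1.3643

R_{0,0} (trapezoid, 1 panel, h=0.7000): 1.181040
R_{1,0} (trapezoid, 2 panels, h=0.3500): 1.320598
R_{2,0} (trapezoid, 4 panels, h=0.1750): 1.353518
R_{1,1} = 1.320598 + (1.320598 − 1.181040)/3 = 1.367117
R_{2,1} = 1.353518 + (1.353518 − 1.320598)/3 = 1.364491
R_{2,2} = 1.364491 + (1.364491 − 1.367117)/15 = 1.364316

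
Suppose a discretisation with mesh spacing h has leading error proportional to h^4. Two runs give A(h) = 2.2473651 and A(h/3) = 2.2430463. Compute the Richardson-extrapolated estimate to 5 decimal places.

2.24299

Extrapolated value = (81·A(h/3) − A(h)) / (81 − 1)
= (81·2.2430463 − 2.2473651) / 80
= 179.4393852 / 80 = 2.2429923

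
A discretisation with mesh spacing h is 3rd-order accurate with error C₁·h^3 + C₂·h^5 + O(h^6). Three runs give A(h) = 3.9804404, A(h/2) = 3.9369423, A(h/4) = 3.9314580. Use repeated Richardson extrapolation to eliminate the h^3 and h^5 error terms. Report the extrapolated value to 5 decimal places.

First eliminate the h^3 term (factor 2^3 = 8):
  B₁ = (8·3.9369423 − 3.9804404)/7 = 3.9307283
  B₂ = (8·3.9314580 − 3.9369423)/7 = 3.9306745
Then eliminate the h^5 term (factor 2^5 = 32):
  (32·3.9306745 − 3.9307283)/31 = 3.9306728

3.93067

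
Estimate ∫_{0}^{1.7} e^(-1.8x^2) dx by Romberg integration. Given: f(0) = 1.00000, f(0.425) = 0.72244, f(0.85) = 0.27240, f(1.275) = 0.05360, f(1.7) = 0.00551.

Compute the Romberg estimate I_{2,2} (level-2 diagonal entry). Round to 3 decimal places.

I_{0,0} (trapezoid, 1 panel, h=1.7000): 0.85468
I_{1,0} (trapezoid, 2 panels, h=0.8500): 0.65888
I_{2,0} (trapezoid, 4 panels, h=0.4250): 0.65926
I_{1,1} = 0.65888 + (0.65888 − 0.85468)/3 = 0.59361
I_{2,1} = 0.65926 + (0.65926 − 0.65888)/3 = 0.65939
I_{2,2} = 0.65939 + (0.65939 − 0.59361)/15 = 0.66378

0.664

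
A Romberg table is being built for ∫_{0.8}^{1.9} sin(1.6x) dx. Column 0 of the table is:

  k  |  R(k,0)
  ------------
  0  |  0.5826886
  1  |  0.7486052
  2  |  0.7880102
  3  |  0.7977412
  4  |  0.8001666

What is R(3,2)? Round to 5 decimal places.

0.80097

Richardson extrapolation on the trapezoidal column (denominator 4−1=3):
R(2,1) = (4·0.7880102 − 0.7486052) / 3 = 0.8011452
R(3,1) = 0.7977412 + (0.7977412 − 0.7880102)/3 = 0.8009849
R(3,2) = 0.8009849 + (0.8009849 − 0.8011452)/15 = 0.8009742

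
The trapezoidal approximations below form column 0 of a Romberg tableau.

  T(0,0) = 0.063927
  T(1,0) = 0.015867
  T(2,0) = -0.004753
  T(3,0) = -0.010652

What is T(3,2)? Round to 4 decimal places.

Richardson extrapolation on the trapezoidal column (denominator 4−1=3):
T(2,1) = -0.004753 + (-0.004753 − 0.015867)/3 = -0.011626
T(3,1) = -0.010652 + (-0.010652 − (-0.004753))/3 = -0.012618
T(3,2) = (16·(-0.012618) − (-0.011626)) / 15 = -0.012684

-0.0127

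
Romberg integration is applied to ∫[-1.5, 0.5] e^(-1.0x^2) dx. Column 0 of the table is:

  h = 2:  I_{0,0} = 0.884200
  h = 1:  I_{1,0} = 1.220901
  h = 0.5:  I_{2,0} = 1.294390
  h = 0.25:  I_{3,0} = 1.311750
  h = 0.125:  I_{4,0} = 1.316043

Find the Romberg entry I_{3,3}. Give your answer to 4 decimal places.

1.3174

Richardson extrapolation on the trapezoidal column (denominator 4−1=3):
I_{1,1} = (4·1.220901 − 0.884200) / 3 = 1.333135
I_{2,1} = 1.294390 + (1.294390 − 1.220901)/3 = 1.318886
I_{3,1} = 1.311750 + (1.311750 − 1.294390)/3 = 1.317537
I_{2,2} = (16·1.318886 − 1.333135) / 15 = 1.317936
I_{3,2} = 1.317537 + (1.317537 − 1.318886)/15 = 1.317447
I_{3,3} = (64·1.317447 − 1.317936) / 63 = 1.317439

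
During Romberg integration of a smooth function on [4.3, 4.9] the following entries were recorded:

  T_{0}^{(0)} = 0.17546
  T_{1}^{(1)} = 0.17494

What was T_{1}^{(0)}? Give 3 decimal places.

0.175

From T_{1}^{(1)} = (4·T_{1}^{(0)} − T_{0}^{(0)})/3, solve for T_{1}^{(0)}:
4·T_{1}^{(0)} = 3·0.17494 + 0.17546 = 0.70028
T_{1}^{(0)} = 0.17507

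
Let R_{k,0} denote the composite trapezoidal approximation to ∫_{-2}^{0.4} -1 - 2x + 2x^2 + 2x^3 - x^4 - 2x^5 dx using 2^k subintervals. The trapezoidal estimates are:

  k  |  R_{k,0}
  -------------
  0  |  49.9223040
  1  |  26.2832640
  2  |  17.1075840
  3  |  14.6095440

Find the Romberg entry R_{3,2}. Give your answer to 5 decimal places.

Richardson extrapolation on the trapezoidal column (denominator 4−1=3):
R_{2,1} = (4·17.1075840 − 26.2832640) / 3 = 14.0490240
R_{3,1} = (4·14.6095440 − 17.1075840) / 3 = 13.7768640
R_{3,2} = (16·13.7768640 − 14.0490240) / 15 = 13.7587200
(Column j=1 coincides with Simpson's rule on the same nodes.)

13.75872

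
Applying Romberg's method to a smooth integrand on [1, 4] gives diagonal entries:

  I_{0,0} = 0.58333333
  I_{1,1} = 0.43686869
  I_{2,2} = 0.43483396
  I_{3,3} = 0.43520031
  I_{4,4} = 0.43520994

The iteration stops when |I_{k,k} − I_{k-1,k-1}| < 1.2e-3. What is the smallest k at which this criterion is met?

k = 3

|I_{1,1} − I_{0,0}| = 0.14646464 ≥ 1.2e-3
|I_{2,2} − I_{1,1}| = 0.00203473 ≥ 1.2e-3
|I_{3,3} − I_{2,2}| = 0.00036635 < 1.2e-3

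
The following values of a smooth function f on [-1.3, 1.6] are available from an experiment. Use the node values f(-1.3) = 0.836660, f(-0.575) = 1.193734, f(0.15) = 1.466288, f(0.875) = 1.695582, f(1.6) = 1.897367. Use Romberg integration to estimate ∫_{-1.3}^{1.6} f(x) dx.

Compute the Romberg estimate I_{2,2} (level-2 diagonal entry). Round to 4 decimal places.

4.1628

I_{0,0} (trapezoid, 1 panel, h=2.9000): 3.964339
I_{1,0} (trapezoid, 2 panels, h=1.4500): 4.108287
I_{2,0} (trapezoid, 4 panels, h=0.7250): 4.148898
I_{1,1} = 4.108287 + (4.108287 − 3.964339)/3 = 4.156270
I_{2,1} = 4.148898 + (4.148898 − 4.108287)/3 = 4.162435
I_{2,2} = 4.162435 + (4.162435 − 4.156270)/15 = 4.162846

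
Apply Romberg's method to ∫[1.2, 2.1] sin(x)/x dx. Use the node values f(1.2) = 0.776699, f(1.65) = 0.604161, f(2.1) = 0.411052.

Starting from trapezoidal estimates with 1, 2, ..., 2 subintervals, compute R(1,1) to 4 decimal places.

0.5407

R(0,0) (trapezoid, 1 panel, h=0.9000): 0.534488
R(1,0) (trapezoid, 2 panels, h=0.4500): 0.539116
R(1,1) = 0.539116 + (0.539116 − 0.534488)/3 = 0.540659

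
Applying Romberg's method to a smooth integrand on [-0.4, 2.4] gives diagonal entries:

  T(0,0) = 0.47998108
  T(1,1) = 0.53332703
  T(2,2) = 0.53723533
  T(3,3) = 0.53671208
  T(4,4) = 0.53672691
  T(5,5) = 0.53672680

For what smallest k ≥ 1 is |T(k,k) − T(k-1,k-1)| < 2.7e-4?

k = 4

|T(1,1) − T(0,0)| = 0.05334595 ≥ 2.7e-4
|T(2,2) − T(1,1)| = 0.00390830 ≥ 2.7e-4
|T(3,3) − T(2,2)| = 0.00052325 ≥ 2.7e-4
|T(4,4) − T(3,3)| = 0.00001483 < 2.7e-4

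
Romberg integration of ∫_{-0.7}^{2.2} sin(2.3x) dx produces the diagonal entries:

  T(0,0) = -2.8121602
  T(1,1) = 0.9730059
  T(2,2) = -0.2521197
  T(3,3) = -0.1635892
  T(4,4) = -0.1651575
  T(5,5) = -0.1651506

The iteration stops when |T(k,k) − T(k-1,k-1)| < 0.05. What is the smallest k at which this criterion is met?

k = 4

|T(1,1) − T(0,0)| = 3.7851661 ≥ 0.05
|T(2,2) − T(1,1)| = 1.2251256 ≥ 0.05
|T(3,3) − T(2,2)| = 0.0885305 ≥ 0.05
|T(4,4) − T(3,3)| = 0.0015683 < 0.05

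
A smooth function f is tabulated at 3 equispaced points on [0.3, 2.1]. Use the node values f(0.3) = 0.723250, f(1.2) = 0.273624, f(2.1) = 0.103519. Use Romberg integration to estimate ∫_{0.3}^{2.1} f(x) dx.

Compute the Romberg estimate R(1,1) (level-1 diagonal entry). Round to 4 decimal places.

R(0,0) (trapezoid, 1 panel, h=1.8000): 0.744092
R(1,0) (trapezoid, 2 panels, h=0.9000): 0.618308
R(1,1) = 0.618308 + (0.618308 − 0.744092)/3 = 0.576380

0.5764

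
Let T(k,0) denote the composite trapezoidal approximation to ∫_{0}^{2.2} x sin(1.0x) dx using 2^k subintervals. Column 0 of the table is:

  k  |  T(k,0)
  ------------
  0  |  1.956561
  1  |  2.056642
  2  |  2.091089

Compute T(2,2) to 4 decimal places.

2.1034

T(1,1) = (4·2.056642 − 1.956561) / 3 = 2.090002
T(2,1) = 2.091089 + (2.091089 − 2.056642)/3 = 2.102571
T(2,2) = (16·2.102571 − 2.090002) / 15 = 2.103409
(Column j=1 coincides with Simpson's rule on the same nodes.)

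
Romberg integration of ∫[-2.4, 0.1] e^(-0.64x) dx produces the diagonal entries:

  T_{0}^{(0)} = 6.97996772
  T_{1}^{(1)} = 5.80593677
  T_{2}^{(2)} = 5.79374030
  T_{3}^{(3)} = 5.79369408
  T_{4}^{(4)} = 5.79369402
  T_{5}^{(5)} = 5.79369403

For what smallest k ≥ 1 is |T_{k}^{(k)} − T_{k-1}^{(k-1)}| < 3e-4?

|T_{1}^{(1)} − T_{0}^{(0)}| = 1.17403095 ≥ 3e-4
|T_{2}^{(2)} − T_{1}^{(1)}| = 0.01219647 ≥ 3e-4
|T_{3}^{(3)} − T_{2}^{(2)}| = 0.00004622 < 3e-4

k = 3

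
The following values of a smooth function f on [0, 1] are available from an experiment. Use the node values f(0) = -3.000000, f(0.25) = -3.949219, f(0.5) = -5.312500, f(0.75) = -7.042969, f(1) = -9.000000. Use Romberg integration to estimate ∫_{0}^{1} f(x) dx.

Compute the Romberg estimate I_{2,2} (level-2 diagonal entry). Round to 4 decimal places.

-5.5500

I_{0,0} (trapezoid, 1 panel, h=1.0000): -6.000000
I_{1,0} (trapezoid, 2 panels, h=0.5000): -5.656250
I_{2,0} (trapezoid, 4 panels, h=0.2500): -5.576172
I_{1,1} = -5.656250 + (-5.656250 − (-6.000000))/3 = -5.541667
I_{2,1} = -5.576172 + (-5.576172 − (-5.656250))/3 = -5.549479
I_{2,2} = -5.549479 + (-5.549479 − (-5.541667))/15 = -5.550000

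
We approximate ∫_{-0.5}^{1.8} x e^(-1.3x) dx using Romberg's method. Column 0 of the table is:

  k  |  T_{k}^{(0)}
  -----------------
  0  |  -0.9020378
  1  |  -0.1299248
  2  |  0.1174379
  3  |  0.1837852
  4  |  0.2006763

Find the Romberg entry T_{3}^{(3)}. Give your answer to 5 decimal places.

0.20633

Richardson extrapolation on the trapezoidal column (denominator 4−1=3):
T_{1}^{(1)} = -0.1299248 + (-0.1299248 − (-0.9020378))/3 = 0.1274462
T_{2}^{(1)} = (4·0.1174379 − (-0.1299248)) / 3 = 0.1998921
T_{3}^{(1)} = 0.1837852 + (0.1837852 − 0.1174379)/3 = 0.2059010
T_{2}^{(2)} = (16·0.1998921 − 0.1274462) / 15 = 0.2047218
T_{3}^{(2)} = 0.2059010 + (0.2059010 − 0.1998921)/15 = 0.2063016
T_{3}^{(3)} = (64·0.2063016 − 0.2047218) / 63 = 0.2063267
(Column j=1 coincides with Simpson's rule on the same nodes.)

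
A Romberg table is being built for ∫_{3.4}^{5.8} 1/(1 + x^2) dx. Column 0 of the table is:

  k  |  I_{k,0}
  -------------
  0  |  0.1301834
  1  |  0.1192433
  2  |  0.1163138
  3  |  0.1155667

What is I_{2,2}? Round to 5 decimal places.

0.11532

Richardson extrapolation on the trapezoidal column (denominator 4−1=3):
I_{1,1} = 0.1192433 + (0.1192433 − 0.1301834)/3 = 0.1155966
I_{2,1} = 0.1163138 + (0.1163138 − 0.1192433)/3 = 0.1153373
I_{2,2} = 0.1153373 + (0.1153373 − 0.1155966)/15 = 0.1153200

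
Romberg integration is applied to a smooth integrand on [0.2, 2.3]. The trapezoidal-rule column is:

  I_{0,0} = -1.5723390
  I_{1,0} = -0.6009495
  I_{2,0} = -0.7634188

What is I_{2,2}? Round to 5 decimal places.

-0.85360

Richardson extrapolation on the trapezoidal column (denominator 4−1=3):
I_{1,1} = (4·(-0.6009495) − (-1.5723390)) / 3 = -0.2771530
I_{2,1} = (4·(-0.7634188) − (-0.6009495)) / 3 = -0.8175752
I_{2,2} = (16·(-0.8175752) − (-0.2771530)) / 15 = -0.8536033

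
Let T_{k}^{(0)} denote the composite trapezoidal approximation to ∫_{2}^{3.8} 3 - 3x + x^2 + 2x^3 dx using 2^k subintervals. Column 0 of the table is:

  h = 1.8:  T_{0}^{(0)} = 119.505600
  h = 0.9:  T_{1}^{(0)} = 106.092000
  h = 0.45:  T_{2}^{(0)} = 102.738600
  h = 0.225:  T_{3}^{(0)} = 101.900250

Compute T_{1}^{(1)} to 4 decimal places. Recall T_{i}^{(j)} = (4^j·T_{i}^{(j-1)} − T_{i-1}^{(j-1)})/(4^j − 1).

101.6208

T_{1}^{(1)} = 106.092000 + (106.092000 − 119.505600)/3 = 101.620800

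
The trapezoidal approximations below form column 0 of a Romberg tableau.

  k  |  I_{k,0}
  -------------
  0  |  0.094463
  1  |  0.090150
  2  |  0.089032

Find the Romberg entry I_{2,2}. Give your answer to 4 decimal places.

0.0887

Richardson extrapolation on the trapezoidal column (denominator 4−1=3):
I_{1,1} = (4·0.090150 − 0.094463) / 3 = 0.088712
I_{2,1} = 0.089032 + (0.089032 − 0.090150)/3 = 0.088659
I_{2,2} = 0.088659 + (0.088659 − 0.088712)/15 = 0.088655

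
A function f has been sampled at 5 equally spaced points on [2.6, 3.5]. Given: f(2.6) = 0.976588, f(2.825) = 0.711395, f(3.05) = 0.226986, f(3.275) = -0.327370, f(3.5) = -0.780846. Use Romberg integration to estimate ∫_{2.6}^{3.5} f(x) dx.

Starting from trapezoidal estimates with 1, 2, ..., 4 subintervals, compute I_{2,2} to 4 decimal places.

0.1638

I_{0,0} (trapezoid, 1 panel, h=0.9000): 0.088084
I_{1,0} (trapezoid, 2 panels, h=0.4500): 0.146186
I_{2,0} (trapezoid, 4 panels, h=0.2250): 0.159498
I_{1,1} = 0.146186 + (0.146186 − 0.088084)/3 = 0.165553
I_{2,1} = 0.159498 + (0.159498 − 0.146186)/3 = 0.163935
I_{2,2} = 0.163935 + (0.163935 − 0.165553)/15 = 0.163827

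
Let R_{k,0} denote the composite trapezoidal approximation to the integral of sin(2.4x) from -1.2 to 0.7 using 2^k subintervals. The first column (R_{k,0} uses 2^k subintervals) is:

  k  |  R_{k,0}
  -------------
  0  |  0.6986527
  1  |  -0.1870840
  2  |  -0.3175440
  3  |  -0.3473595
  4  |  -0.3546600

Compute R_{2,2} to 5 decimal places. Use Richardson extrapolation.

R_{1,1} = (4·(-0.1870840) − 0.6986527) / 3 = -0.4823296
R_{2,1} = -0.3175440 + (-0.3175440 − (-0.1870840))/3 = -0.3610307
R_{2,2} = -0.3610307 + (-0.3610307 − (-0.4823296))/15 = -0.3529441

-0.35294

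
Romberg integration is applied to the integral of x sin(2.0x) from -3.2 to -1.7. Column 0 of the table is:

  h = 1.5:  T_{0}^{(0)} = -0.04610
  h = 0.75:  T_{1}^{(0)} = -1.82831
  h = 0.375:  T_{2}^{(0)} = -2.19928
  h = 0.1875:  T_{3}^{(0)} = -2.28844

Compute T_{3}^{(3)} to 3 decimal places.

Richardson extrapolation on the trapezoidal column (denominator 4−1=3):
T_{1}^{(1)} = (4·(-1.82831) − (-0.04610)) / 3 = -2.42238
T_{2}^{(1)} = -2.19928 + (-2.19928 − (-1.82831))/3 = -2.32294
T_{3}^{(1)} = -2.28844 + (-2.28844 − (-2.19928))/3 = -2.31816
T_{2}^{(2)} = (16·(-2.32294) − (-2.42238)) / 15 = -2.31631
T_{3}^{(2)} = (16·(-2.31816) − (-2.32294)) / 15 = -2.31784
T_{3}^{(3)} = (64·(-2.31784) − (-2.31631)) / 63 = -2.31786

-2.318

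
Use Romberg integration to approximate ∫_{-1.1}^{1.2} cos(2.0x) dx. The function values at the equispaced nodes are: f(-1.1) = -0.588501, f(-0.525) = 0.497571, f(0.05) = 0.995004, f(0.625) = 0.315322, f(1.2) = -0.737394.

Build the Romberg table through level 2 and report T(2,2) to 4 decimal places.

0.7327

T(0,0) (trapezoid, 1 panel, h=2.3000): -1.524779
T(1,0) (trapezoid, 2 panels, h=1.1500): 0.381865
T(2,0) (trapezoid, 4 panels, h=0.5750): 0.658346
T(1,1) = 0.381865 + (0.381865 − (-1.524779))/3 = 1.017413
T(2,1) = 0.658346 + (0.658346 − 0.381865)/3 = 0.750506
T(2,2) = 0.750506 + (0.750506 − 1.017413)/15 = 0.732712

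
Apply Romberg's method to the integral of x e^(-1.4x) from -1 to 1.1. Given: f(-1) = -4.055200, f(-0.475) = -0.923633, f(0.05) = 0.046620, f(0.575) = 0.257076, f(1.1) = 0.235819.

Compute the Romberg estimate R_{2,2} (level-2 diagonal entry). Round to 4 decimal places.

R_{0,0} (trapezoid, 1 panel, h=2.1000): -4.010350
R_{1,0} (trapezoid, 2 panels, h=1.0500): -1.956224
R_{2,0} (trapezoid, 4 panels, h=0.5250): -1.328054
R_{1,1} = -1.956224 + (-1.956224 − (-4.010350))/3 = -1.271515
R_{2,1} = -1.328054 + (-1.328054 − (-1.956224))/3 = -1.118664
R_{2,2} = -1.118664 + (-1.118664 − (-1.271515))/15 = -1.108474

-1.1085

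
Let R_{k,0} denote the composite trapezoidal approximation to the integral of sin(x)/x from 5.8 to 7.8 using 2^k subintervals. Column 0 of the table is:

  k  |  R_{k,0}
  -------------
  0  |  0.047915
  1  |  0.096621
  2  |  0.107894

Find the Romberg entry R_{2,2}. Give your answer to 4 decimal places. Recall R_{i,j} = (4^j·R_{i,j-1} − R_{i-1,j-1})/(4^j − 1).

0.1116

Richardson extrapolation on the trapezoidal column (denominator 4−1=3):
R_{1,1} = 0.096621 + (0.096621 − 0.047915)/3 = 0.112856
R_{2,1} = (4·0.107894 − 0.096621) / 3 = 0.111652
R_{2,2} = 0.111652 + (0.111652 − 0.112856)/15 = 0.111572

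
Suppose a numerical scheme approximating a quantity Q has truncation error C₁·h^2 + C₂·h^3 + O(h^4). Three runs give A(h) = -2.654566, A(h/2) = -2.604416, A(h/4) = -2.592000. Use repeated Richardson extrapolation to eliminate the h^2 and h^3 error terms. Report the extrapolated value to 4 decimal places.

First eliminate the h^2 term (factor 2^2 = 4):
  B₁ = (4·(-2.604416) − (-2.654566))/3 = -2.587699
  B₂ = (4·(-2.592000) − (-2.604416))/3 = -2.587861
Then eliminate the h^3 term (factor 2^3 = 8):
  (8·(-2.587861) − (-2.587699))/7 = -2.587884

-2.5879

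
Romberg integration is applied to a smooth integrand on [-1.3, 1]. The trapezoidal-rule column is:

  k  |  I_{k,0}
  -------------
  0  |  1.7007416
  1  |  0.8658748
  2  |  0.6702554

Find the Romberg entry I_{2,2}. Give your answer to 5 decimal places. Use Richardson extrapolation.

I_{1,1} = (4·0.8658748 − 1.7007416) / 3 = 0.5875859
I_{2,1} = (4·0.6702554 − 0.8658748) / 3 = 0.6050489
I_{2,2} = 0.6050489 + (0.6050489 − 0.5875859)/15 = 0.6062131

0.60621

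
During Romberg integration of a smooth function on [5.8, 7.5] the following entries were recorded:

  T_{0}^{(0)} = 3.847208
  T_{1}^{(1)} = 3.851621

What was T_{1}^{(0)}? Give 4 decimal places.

From T_{1}^{(1)} = (4·T_{1}^{(0)} − T_{0}^{(0)})/3, solve for T_{1}^{(0)}:
4·T_{1}^{(0)} = 3·3.851621 + 3.847208 = 15.402071
T_{1}^{(0)} = 3.850518

3.8505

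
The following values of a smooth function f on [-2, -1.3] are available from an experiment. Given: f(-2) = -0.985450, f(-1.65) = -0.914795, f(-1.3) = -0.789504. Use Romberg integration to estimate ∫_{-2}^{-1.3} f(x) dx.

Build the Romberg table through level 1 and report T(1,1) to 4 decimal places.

T(0,0) (trapezoid, 1 panel, h=0.7000): -0.621234
T(1,0) (trapezoid, 2 panels, h=0.3500): -0.630795
T(1,1) = -0.630795 + (-0.630795 − (-0.621234))/3 = -0.633982

-0.6340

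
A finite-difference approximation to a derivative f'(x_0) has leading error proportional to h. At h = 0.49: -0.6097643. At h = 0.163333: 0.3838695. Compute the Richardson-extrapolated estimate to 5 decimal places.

0.88069

Extrapolated value = (3·A(h/3) − A(h)) / (3 − 1)
= (3·0.3838695 − (-0.6097643)) / 2
= 1.7613728 / 2 = 0.8806864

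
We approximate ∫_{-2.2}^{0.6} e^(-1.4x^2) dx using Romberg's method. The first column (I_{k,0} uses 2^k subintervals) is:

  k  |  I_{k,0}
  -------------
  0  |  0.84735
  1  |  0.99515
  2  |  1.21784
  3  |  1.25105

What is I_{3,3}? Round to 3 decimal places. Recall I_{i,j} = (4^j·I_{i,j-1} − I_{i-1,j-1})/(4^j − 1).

Richardson extrapolation on the trapezoidal column (denominator 4−1=3):
I_{1,1} = (4·0.99515 − 0.84735) / 3 = 1.04442
I_{2,1} = (4·1.21784 − 0.99515) / 3 = 1.29207
I_{3,1} = 1.25105 + (1.25105 − 1.21784)/3 = 1.26212
I_{2,2} = (16·1.29207 − 1.04442) / 15 = 1.30858
I_{3,2} = (16·1.26212 − 1.29207) / 15 = 1.26012
I_{3,3} = (64·1.26012 − 1.30858) / 63 = 1.25935

1.259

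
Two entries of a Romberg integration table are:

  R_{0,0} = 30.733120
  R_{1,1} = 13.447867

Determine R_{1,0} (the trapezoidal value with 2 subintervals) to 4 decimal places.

From R_{1,1} = (4·R_{1,0} − R_{0,0})/3, solve for R_{1,0}:
4·R_{1,0} = 3·13.447867 + 30.733120 = 71.076721
R_{1,0} = 17.769180

17.7692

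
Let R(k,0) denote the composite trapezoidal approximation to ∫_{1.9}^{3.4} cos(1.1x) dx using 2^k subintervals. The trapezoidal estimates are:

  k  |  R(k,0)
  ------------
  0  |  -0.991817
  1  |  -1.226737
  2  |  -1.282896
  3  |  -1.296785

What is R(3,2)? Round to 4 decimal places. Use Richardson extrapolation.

-1.3014

R(2,1) = (4·(-1.282896) − (-1.226737)) / 3 = -1.301616
R(3,1) = -1.296785 + (-1.296785 − (-1.282896))/3 = -1.301415
R(3,2) = -1.301415 + (-1.301415 − (-1.301616))/15 = -1.301402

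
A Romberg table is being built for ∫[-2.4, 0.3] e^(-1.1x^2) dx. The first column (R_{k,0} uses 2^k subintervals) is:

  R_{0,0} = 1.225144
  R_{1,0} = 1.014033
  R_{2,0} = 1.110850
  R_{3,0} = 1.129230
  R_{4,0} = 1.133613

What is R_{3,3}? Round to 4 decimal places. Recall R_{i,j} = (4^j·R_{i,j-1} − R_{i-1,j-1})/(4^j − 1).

Richardson extrapolation on the trapezoidal column (denominator 4−1=3):
R_{1,1} = 1.014033 + (1.014033 − 1.225144)/3 = 0.943663
R_{2,1} = 1.110850 + (1.110850 − 1.014033)/3 = 1.143122
R_{3,1} = (4·1.129230 − 1.110850) / 3 = 1.135357
R_{2,2} = (16·1.143122 − 0.943663) / 15 = 1.156419
R_{3,2} = 1.135357 + (1.135357 − 1.143122)/15 = 1.134839
R_{3,3} = (64·1.134839 − 1.156419) / 63 = 1.134496

1.1345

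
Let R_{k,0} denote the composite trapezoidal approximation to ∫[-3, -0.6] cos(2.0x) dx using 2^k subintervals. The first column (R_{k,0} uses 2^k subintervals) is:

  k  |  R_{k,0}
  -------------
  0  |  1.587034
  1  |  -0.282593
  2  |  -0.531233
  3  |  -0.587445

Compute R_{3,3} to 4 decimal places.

Richardson extrapolation on the trapezoidal column (denominator 4−1=3):
R_{1,1} = -0.282593 + (-0.282593 − 1.587034)/3 = -0.905802
R_{2,1} = -0.531233 + (-0.531233 − (-0.282593))/3 = -0.614113
R_{3,1} = (4·(-0.587445) − (-0.531233)) / 3 = -0.606182
R_{2,2} = (16·(-0.614113) − (-0.905802)) / 15 = -0.594667
R_{3,2} = -0.606182 + (-0.606182 − (-0.614113))/15 = -0.605653
R_{3,3} = -0.605653 + (-0.605653 − (-0.594667))/63 = -0.605827

-0.6058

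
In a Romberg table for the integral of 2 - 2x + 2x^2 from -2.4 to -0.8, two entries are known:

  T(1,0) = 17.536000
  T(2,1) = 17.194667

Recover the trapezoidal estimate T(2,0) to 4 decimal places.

17.2800

From T(2,1) = (4·T(2,0) − T(1,0))/3, solve for T(2,0):
4·T(2,0) = 3·17.194667 + 17.536000 = 69.120001
T(2,0) = 17.280000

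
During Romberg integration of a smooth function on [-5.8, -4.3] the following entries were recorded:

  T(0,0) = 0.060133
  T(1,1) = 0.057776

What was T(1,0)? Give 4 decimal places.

0.0584

From T(1,1) = (4·T(1,0) − T(0,0))/3, solve for T(1,0):
4·T(1,0) = 3·0.057776 + 0.060133 = 0.233461
T(1,0) = 0.058365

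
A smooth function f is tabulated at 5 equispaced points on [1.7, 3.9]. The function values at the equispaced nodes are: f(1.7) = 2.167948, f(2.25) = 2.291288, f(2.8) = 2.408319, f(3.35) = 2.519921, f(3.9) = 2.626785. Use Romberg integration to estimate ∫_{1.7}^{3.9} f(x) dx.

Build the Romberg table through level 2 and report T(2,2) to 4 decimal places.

5.2903

T(0,0) (trapezoid, 1 panel, h=2.2000): 5.274206
T(1,0) (trapezoid, 2 panels, h=1.1000): 5.286254
T(2,0) (trapezoid, 4 panels, h=0.5500): 5.289292
T(1,1) = 5.286254 + (5.286254 − 5.274206)/3 = 5.290270
T(2,1) = 5.289292 + (5.289292 − 5.286254)/3 = 5.290305
T(2,2) = 5.290305 + (5.290305 − 5.290270)/15 = 5.290307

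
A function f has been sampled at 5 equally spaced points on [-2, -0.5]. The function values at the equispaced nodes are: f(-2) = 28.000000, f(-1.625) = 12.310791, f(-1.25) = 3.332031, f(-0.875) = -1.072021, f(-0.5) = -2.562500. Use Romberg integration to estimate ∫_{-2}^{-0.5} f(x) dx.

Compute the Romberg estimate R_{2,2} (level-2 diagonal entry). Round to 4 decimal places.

9.6281

R_{0,0} (trapezoid, 1 panel, h=1.5000): 19.078125
R_{1,0} (trapezoid, 2 panels, h=0.7500): 12.038086
R_{2,0} (trapezoid, 4 panels, h=0.3750): 10.233582
R_{1,1} = 12.038086 + (12.038086 − 19.078125)/3 = 9.691406
R_{2,1} = 10.233582 + (10.233582 − 12.038086)/3 = 9.632081
R_{2,2} = 9.632081 + (9.632081 − 9.691406)/15 = 9.628126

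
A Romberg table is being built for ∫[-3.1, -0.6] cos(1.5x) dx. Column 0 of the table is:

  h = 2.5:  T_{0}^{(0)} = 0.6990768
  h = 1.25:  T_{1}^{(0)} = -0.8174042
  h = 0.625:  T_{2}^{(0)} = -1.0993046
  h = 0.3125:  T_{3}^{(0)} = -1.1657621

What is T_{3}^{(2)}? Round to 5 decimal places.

-1.18756

Richardson extrapolation on the trapezoidal column (denominator 4−1=3):
T_{2}^{(1)} = (4·(-1.0993046) − (-0.8174042)) / 3 = -1.1932714
T_{3}^{(1)} = (4·(-1.1657621) − (-1.0993046)) / 3 = -1.1879146
T_{3}^{(2)} = -1.1879146 + (-1.1879146 − (-1.1932714))/15 = -1.1875575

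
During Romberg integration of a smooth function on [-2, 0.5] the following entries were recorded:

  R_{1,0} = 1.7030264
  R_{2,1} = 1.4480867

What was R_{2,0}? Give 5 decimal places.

From R_{2,1} = (4·R_{2,0} − R_{1,0})/3, solve for R_{2,0}:
4·R_{2,0} = 3·1.4480867 + 1.7030264 = 6.0472865
R_{2,0} = 1.5118216

1.51182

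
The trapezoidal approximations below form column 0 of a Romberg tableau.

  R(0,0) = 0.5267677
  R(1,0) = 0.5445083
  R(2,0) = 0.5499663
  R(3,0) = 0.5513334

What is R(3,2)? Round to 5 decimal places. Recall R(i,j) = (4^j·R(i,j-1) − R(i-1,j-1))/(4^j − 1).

0.55179

Richardson extrapolation on the trapezoidal column (denominator 4−1=3):
R(2,1) = 0.5499663 + (0.5499663 − 0.5445083)/3 = 0.5517856
R(3,1) = (4·0.5513334 − 0.5499663) / 3 = 0.5517891
R(3,2) = 0.5517891 + (0.5517891 − 0.5517856)/15 = 0.5517893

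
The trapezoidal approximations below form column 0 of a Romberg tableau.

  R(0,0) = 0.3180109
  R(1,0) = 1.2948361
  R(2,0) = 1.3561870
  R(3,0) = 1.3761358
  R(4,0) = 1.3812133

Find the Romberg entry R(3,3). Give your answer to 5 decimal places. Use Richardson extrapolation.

1.38356

Richardson extrapolation on the trapezoidal column (denominator 4−1=3):
R(1,1) = (4·1.2948361 − 0.3180109) / 3 = 1.6204445
R(2,1) = 1.3561870 + (1.3561870 − 1.2948361)/3 = 1.3766373
R(3,1) = 1.3761358 + (1.3761358 − 1.3561870)/3 = 1.3827854
R(2,2) = 1.3766373 + (1.3766373 − 1.6204445)/15 = 1.3603835
R(3,2) = 1.3827854 + (1.3827854 − 1.3766373)/15 = 1.3831953
R(3,3) = (64·1.3831953 − 1.3603835) / 63 = 1.3835574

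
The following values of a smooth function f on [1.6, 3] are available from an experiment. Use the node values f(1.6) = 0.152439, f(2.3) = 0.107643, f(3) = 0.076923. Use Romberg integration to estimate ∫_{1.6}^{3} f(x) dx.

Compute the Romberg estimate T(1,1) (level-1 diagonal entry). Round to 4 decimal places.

T(0,0) (trapezoid, 1 panel, h=1.4000): 0.160553
T(1,0) (trapezoid, 2 panels, h=0.7000): 0.155627
T(1,1) = 0.155627 + (0.155627 − 0.160553)/3 = 0.153985

0.1540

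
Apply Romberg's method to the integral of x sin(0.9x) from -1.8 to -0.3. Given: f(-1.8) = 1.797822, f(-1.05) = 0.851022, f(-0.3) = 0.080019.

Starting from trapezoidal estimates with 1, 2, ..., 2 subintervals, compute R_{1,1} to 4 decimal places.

R_{0,0} (trapezoid, 1 panel, h=1.5000): 1.408381
R_{1,0} (trapezoid, 2 panels, h=0.7500): 1.342457
R_{1,1} = 1.342457 + (1.342457 − 1.408381)/3 = 1.320482

1.3205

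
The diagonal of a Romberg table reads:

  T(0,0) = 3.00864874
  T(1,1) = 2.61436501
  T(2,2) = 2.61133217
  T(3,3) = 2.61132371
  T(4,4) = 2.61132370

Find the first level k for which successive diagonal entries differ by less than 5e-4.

|T(1,1) − T(0,0)| = 0.39428373 ≥ 5e-4
|T(2,2) − T(1,1)| = 0.00303284 ≥ 5e-4
|T(3,3) − T(2,2)| = 0.00000846 < 5e-4

k = 3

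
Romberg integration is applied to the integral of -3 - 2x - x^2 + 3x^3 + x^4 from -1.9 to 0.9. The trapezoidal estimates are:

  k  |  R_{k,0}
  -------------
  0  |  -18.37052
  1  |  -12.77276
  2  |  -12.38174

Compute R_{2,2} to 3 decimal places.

R_{1,1} = -12.77276 + (-12.77276 − (-18.37052))/3 = -10.90684
R_{2,1} = -12.38174 + (-12.38174 − (-12.77276))/3 = -12.25140
R_{2,2} = -12.25140 + (-12.25140 − (-10.90684))/15 = -12.34104

-12.341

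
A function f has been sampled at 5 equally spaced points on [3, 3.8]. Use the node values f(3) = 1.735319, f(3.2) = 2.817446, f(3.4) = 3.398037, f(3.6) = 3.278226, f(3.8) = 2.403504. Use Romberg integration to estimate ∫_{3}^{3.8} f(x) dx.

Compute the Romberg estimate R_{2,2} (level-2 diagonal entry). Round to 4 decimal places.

2.3539

R_{0,0} (trapezoid, 1 panel, h=0.8000): 1.655529
R_{1,0} (trapezoid, 2 panels, h=0.4000): 2.186979
R_{2,0} (trapezoid, 4 panels, h=0.2000): 2.312624
R_{1,1} = 2.186979 + (2.186979 − 1.655529)/3 = 2.364129
R_{2,1} = 2.312624 + (2.312624 − 2.186979)/3 = 2.354506
R_{2,2} = 2.354506 + (2.354506 − 2.364129)/15 = 2.353864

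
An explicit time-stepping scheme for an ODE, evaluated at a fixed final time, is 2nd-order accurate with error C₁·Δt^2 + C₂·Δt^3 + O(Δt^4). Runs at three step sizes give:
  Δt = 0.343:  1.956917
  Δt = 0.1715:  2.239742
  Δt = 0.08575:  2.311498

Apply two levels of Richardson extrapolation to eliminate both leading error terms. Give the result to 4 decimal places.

First eliminate the Δt^2 term (factor 2^2 = 4):
  B₁ = (4·2.239742 − 1.956917)/3 = 2.334017
  B₂ = (4·2.311498 − 2.239742)/3 = 2.335417
Then eliminate the Δt^3 term (factor 2^3 = 8):
  (8·2.335417 − 2.334017)/7 = 2.335617

2.3356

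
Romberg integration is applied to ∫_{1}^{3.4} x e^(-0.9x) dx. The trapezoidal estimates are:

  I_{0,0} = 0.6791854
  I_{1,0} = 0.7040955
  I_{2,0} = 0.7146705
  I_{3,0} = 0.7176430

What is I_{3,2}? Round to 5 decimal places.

0.71866

I_{2,1} = (4·0.7146705 − 0.7040955) / 3 = 0.7181955
I_{3,1} = 0.7176430 + (0.7176430 − 0.7146705)/3 = 0.7186338
I_{3,2} = (16·0.7186338 − 0.7181955) / 15 = 0.7186630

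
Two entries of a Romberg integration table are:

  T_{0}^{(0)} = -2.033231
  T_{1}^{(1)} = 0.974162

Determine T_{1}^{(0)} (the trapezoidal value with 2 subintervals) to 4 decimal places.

From T_{1}^{(1)} = (4·T_{1}^{(0)} − T_{0}^{(0)})/3, solve for T_{1}^{(0)}:
4·T_{1}^{(0)} = 3·0.974162 + (-2.033231) = 0.889255
T_{1}^{(0)} = 0.222314

0.2223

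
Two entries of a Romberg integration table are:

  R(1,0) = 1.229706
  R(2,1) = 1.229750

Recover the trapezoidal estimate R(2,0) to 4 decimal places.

1.2297

From R(2,1) = (4·R(2,0) − R(1,0))/3, solve for R(2,0):
4·R(2,0) = 3·1.229750 + 1.229706 = 4.918956
R(2,0) = 1.229739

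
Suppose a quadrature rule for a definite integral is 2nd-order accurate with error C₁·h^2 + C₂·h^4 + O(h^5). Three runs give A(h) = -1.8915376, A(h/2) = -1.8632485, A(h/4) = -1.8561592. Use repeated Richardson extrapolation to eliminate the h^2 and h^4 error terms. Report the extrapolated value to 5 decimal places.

-1.85379

First eliminate the h^2 term (factor 2^2 = 4):
  B₁ = (4·(-1.8632485) − (-1.8915376))/3 = -1.8538188
  B₂ = (4·(-1.8561592) − (-1.8632485))/3 = -1.8537961
Then eliminate the h^4 term (factor 2^4 = 16):
  (16·(-1.8537961) − (-1.8538188))/15 = -1.8537946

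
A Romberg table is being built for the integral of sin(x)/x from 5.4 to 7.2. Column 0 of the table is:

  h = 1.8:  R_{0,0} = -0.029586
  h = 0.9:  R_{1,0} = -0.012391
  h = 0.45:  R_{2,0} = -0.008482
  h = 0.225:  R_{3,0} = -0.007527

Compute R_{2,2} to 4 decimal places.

-0.0072

R_{1,1} = -0.012391 + (-0.012391 − (-0.029586))/3 = -0.006659
R_{2,1} = (4·(-0.008482) − (-0.012391)) / 3 = -0.007179
R_{2,2} = (16·(-0.007179) − (-0.006659)) / 15 = -0.007214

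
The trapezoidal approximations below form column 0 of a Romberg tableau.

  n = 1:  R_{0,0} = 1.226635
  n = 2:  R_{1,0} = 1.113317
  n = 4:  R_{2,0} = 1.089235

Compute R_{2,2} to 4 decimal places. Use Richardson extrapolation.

1.0816

Richardson extrapolation on the trapezoidal column (denominator 4−1=3):
R_{1,1} = 1.113317 + (1.113317 − 1.226635)/3 = 1.075544
R_{2,1} = (4·1.089235 − 1.113317) / 3 = 1.081208
R_{2,2} = (16·1.081208 − 1.075544) / 15 = 1.081586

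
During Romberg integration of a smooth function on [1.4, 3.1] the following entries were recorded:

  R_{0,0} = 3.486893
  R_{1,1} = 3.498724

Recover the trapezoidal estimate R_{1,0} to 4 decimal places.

3.4958

From R_{1,1} = (4·R_{1,0} − R_{0,0})/3, solve for R_{1,0}:
4·R_{1,0} = 3·3.498724 + 3.486893 = 13.983065
R_{1,0} = 3.495766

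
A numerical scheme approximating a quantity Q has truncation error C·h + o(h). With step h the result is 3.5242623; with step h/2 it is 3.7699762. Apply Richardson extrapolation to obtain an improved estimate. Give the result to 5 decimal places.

The leading error scales as h; refining by a factor of 2 reduces it by 2^1 = 2.
Extrapolated value = (2·A(h/2) − A(h)) / (2 − 1)
= (2·3.7699762 − 3.5242623) / 1
= 4.0156901 / 1 = 4.0156901

4.01569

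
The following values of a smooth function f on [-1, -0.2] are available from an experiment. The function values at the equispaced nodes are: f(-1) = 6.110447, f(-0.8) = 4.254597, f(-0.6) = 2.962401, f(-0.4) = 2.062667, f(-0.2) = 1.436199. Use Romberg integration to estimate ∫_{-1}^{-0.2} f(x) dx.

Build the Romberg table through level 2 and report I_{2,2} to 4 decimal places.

2.5825

I_{0,0} (trapezoid, 1 panel, h=0.8000): 3.018658
I_{1,0} (trapezoid, 2 panels, h=0.4000): 2.694290
I_{2,0} (trapezoid, 4 panels, h=0.2000): 2.610598
I_{1,1} = 2.694290 + (2.694290 − 3.018658)/3 = 2.586167
I_{2,1} = 2.610598 + (2.610598 − 2.694290)/3 = 2.582701
I_{2,2} = 2.582701 + (2.582701 − 2.586167)/15 = 2.582470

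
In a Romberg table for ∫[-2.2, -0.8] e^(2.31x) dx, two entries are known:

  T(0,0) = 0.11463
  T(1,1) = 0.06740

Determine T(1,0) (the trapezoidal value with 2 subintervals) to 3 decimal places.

0.079

From T(1,1) = (4·T(1,0) − T(0,0))/3, solve for T(1,0):
4·T(1,0) = 3·0.06740 + 0.11463 = 0.31683
T(1,0) = 0.07921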